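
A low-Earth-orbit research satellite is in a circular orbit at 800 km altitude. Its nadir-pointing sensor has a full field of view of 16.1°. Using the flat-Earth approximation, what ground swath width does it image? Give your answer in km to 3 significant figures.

226 km

Half-angle = 16.1°/2 = 8.05°.
Swath width ≈ 2h·tan(θ/2) = 2 × 800 × tan(8.05°) = 226.3 km.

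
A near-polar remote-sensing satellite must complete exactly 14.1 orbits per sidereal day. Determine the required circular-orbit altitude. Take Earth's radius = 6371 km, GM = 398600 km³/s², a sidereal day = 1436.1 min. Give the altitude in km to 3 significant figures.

853 km

Required period T = 86166 / 14.1 = 6111.1 s.
From T = 2π√(a³/μ): a = (μ T²/4π²)^(1/3) = (398600 × 6111.1² / 4π²)^(1/3) = 7224 km.
Altitude h = a − R = 7224 − 6371 = 853 km.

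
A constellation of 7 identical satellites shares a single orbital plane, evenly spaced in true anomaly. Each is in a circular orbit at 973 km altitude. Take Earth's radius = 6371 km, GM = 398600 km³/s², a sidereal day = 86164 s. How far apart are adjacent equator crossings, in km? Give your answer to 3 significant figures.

416 km

Semi-major axis a = 6371 + 973 = 7344 km. Period T = 2π√(a³/μ) = 2π√(7344³/398600) = 6263.4 s = 104.39 min.
Single-satellite node shift = (6263.4/86164) × 360° = 26.17°.
With 7 satellites evenly phased, successive equator crossings are 26.17/7 = 3.738° apart.
That is 3.738 × 111.2 = 416 km at the equator.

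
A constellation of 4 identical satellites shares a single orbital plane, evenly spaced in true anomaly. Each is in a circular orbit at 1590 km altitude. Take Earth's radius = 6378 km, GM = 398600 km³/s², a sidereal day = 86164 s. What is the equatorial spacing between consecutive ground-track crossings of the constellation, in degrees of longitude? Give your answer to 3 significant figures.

Semi-major axis a = 6378 + 1590 = 7968 km. Period T = 2π√(a³/μ) = 2π√(7968³/398600) = 7078.4 s = 117.97 min.
Single-satellite node shift = (7078.4/86164) × 360° = 29.57°.
With 4 satellites evenly phased, successive equator crossings are 29.57/4 = 7.394° apart.

7.39°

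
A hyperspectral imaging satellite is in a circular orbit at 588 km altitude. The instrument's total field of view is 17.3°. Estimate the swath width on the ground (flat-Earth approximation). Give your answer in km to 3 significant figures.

Half-angle = 17.3°/2 = 8.65°.
Swath width ≈ 2h·tan(θ/2) = 2 × 588 × tan(8.65°) = 178.9 km.

179 km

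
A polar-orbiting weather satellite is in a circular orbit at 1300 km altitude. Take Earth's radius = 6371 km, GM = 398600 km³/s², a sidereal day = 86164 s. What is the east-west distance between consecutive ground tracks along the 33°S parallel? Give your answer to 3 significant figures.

2610 km

Semi-major axis a = 6371 + 1300 = 7671 km. Period T = 2π√(a³/μ) = 2π√(7671³/398600) = 6686.4 s = 111.44 min.
Node shift per orbit = (6686.4/86164) × 360° = 27.94°.
Equatorial spacing = 27.94 × 111.2 km/° = 3106 km.
At 33° latitude, spacing = 3106 × cos(33°) = 2605 km.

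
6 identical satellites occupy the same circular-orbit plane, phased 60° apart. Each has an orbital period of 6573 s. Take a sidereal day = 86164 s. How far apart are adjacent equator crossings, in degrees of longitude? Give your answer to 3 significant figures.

Single-satellite node shift = (6573.0/86164) × 360° = 27.46°.
With 6 satellites evenly phased, successive equator crossings are 27.46/6 = 4.577° apart.

4.58°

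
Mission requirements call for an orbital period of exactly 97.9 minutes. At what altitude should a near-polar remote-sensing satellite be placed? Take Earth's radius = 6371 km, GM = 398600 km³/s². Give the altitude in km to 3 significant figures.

665 km

T = 97.9 min = 5874.0 s.
From T = 2π√(a³/μ): a = (μ T²/4π²)^(1/3) = (398600 × 5874.0² / 4π²)^(1/3) = 7036 km.
Altitude h = a − R = 7036 − 6371 = 665 km.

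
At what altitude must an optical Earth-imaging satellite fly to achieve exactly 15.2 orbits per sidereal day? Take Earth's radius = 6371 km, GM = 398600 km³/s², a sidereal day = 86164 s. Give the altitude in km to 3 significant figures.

Required period T = 86164 / 15.2 = 5668.7 s.
From T = 2π√(a³/μ): a = (μ T²/4π²)^(1/3) = (398600 × 5668.7² / 4π²)^(1/3) = 6871 km.
Altitude h = a − R = 6871 − 6371 = 500 km.

500 km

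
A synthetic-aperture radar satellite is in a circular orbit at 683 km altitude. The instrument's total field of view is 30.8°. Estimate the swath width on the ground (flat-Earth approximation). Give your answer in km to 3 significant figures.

Half-angle = 30.8°/2 = 15.4°.
Swath width ≈ 2h·tan(θ/2) = 2 × 683 × tan(15.4°) = 376.3 km.

376 km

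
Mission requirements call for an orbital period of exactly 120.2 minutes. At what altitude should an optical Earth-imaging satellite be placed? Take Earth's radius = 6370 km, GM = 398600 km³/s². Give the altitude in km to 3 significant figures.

1700 km

T = 120.2 min = 7212.0 s.
From T = 2π√(a³/μ): a = (μ T²/4π²)^(1/3) = (398600 × 7212.0² / 4π²)^(1/3) = 8068 km.
Altitude h = a − R = 8068 − 6370 = 1698 km.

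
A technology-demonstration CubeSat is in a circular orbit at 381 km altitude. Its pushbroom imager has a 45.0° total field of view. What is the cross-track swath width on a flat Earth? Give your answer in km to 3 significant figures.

Half-angle = 45.0°/2 = 22.5°.
Swath width ≈ 2h·tan(θ/2) = 2 × 381 × tan(22.5°) = 315.6 km.

316 km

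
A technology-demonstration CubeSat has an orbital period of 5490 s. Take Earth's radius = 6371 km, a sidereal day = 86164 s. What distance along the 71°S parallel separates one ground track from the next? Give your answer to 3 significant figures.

830 km

Node shift per orbit = (5490.0/86164) × 360° = 22.94°.
Equatorial spacing = 22.94 × 111.2 km/° = 2551 km.
At 71° latitude, spacing = 2551 × cos(71°) = 830 km.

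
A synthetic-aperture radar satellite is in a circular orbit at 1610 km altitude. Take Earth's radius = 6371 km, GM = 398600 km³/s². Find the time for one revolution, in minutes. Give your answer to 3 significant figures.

118 min

Semi-major axis a = 6371 + 1610 = 7981 km. Period T = 2π√(a³/μ) = 2π√(7981³/398600) = 7095.7 s = 118.26 min.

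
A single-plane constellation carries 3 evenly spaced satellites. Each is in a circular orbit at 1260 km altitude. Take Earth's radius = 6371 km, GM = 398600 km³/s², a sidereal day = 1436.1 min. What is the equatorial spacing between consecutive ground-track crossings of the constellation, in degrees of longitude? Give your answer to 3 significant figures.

9.24°

Semi-major axis a = 6371 + 1260 = 7631 km. Period T = 2π√(a³/μ) = 2π√(7631³/398600) = 6634.1 s = 110.57 min.
Single-satellite node shift = (6634.1/86166) × 360° = 27.72°.
With 3 satellites evenly phased, successive equator crossings are 27.72/3 = 9.239° apart.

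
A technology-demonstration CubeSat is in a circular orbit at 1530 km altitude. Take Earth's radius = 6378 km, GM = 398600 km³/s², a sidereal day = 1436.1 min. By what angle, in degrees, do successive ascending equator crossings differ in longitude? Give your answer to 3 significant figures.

Semi-major axis a = 6378 + 1530 = 7908 km. Period T = 2π√(a³/μ) = 2π√(7908³/398600) = 6998.6 s = 116.64 min.
During one orbit Earth rotates (6998.6 / 86166) × 360° = 29.24°.

29.2°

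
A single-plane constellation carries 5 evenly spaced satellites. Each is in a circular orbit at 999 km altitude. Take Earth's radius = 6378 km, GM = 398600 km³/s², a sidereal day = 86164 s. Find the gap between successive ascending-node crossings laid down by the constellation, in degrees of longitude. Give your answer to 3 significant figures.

Semi-major axis a = 6378 + 999 = 7377 km. Period T = 2π√(a³/μ) = 2π√(7377³/398600) = 6305.7 s = 105.09 min.
Single-satellite node shift = (6305.7/86164) × 360° = 26.35°.
With 5 satellites evenly phased, successive equator crossings are 26.35/5 = 5.269° apart.

5.27°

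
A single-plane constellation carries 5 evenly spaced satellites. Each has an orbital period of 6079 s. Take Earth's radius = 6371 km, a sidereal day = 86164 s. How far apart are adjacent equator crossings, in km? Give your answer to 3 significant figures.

Single-satellite node shift = (6079.0/86164) × 360° = 25.40°.
With 5 satellites evenly phased, successive equator crossings are 25.40/5 = 5.080° apart.
That is 5.080 × 111.2 = 565 km at the equator.

565 km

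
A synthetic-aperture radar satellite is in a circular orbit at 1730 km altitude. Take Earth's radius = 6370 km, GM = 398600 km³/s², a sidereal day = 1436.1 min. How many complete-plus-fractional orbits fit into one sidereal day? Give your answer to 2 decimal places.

11.88

Semi-major axis a = 6370 + 1730 = 8100 km. Period T = 2π√(a³/μ) = 2π√(8100³/398600) = 7255.0 s = 120.92 min.
Orbits per sidereal day = 86166 / 7255.0 = 11.877.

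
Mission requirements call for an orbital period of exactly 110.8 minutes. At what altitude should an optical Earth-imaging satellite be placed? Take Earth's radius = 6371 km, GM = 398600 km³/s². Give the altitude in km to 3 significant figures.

T = 110.8 min = 6648.0 s.
From T = 2π√(a³/μ): a = (μ T²/4π²)^(1/3) = (398600 × 6648.0² / 4π²)^(1/3) = 7642 km.
Altitude h = a − R = 7642 − 6371 = 1271 km.

1270 km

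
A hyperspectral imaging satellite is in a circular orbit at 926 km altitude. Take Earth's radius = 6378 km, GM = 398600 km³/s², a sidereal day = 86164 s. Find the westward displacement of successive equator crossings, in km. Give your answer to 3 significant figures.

2890 km

Semi-major axis a = 6378 + 926 = 7304 km. Period T = 2π√(a³/μ) = 2π√(7304³/398600) = 6212.3 s = 103.54 min.
During one orbit Earth rotates (6212.3 / 86164) × 360° = 25.96°.
At the equator that is 25.96° × (2π·6378/360) km/° = 25.96 × 111.3 = 2889 km.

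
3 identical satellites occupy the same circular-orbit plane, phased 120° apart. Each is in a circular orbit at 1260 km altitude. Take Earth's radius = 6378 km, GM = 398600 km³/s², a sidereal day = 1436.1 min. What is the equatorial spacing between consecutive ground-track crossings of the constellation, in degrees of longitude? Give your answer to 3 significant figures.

Semi-major axis a = 6378 + 1260 = 7638 km. Period T = 2π√(a³/μ) = 2π√(7638³/398600) = 6643.3 s = 110.72 min.
Single-satellite node shift = (6643.3/86166) × 360° = 27.76°.
With 3 satellites evenly phased, successive equator crossings are 27.76/3 = 9.252° apart.

9.25°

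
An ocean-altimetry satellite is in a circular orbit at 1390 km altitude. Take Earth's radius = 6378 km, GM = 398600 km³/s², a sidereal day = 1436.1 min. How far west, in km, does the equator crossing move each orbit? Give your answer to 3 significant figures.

3170 km

Semi-major axis a = 6378 + 1390 = 7768 km. Period T = 2π√(a³/μ) = 2π√(7768³/398600) = 6813.6 s = 113.56 min.
During one orbit Earth rotates (6813.6 / 86166) × 360° = 28.47°.
At the equator that is 28.47° × (2π·6378/360) km/° = 28.47 × 111.3 = 3169 km.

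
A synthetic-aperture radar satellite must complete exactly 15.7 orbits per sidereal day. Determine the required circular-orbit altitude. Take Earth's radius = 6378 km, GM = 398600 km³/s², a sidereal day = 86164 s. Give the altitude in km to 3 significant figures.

347 km

Required period T = 86164 / 15.7 = 5488.2 s.
From T = 2π√(a³/μ): a = (μ T²/4π²)^(1/3) = (398600 × 5488.2² / 4π²)^(1/3) = 6725 km.
Altitude h = a − R = 6725 − 6378 = 347 km.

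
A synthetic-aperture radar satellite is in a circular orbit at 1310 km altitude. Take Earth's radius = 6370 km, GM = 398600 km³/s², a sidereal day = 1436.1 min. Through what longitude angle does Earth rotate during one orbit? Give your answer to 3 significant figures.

28.0°

Semi-major axis a = 6370 + 1310 = 7680 km. Period T = 2π√(a³/μ) = 2π√(7680³/398600) = 6698.1 s = 111.64 min.
During one orbit Earth rotates (6698.1 / 86166) × 360° = 27.98°.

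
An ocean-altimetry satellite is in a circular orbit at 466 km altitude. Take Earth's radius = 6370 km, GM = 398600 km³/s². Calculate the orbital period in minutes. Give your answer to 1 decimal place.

93.7 min

Semi-major axis a = 6370 + 466 = 6836 km. Period T = 2π√(a³/μ) = 2π√(6836³/398600) = 5624.9 s = 93.75 min.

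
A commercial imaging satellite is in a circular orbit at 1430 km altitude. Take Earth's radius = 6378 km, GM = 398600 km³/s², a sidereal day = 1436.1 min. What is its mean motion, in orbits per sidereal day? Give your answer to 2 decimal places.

Semi-major axis a = 6378 + 1430 = 7808 km. Period T = 2π√(a³/μ) = 2π√(7808³/398600) = 6866.3 s = 114.44 min.
Orbits per sidereal day = 86166 / 6866.3 = 12.549.

12.55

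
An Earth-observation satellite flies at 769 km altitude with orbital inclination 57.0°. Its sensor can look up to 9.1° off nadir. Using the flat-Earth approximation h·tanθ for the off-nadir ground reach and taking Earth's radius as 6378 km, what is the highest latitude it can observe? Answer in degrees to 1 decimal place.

For a prograde orbit the ground track reaches latitude ±i = ±57.0°.
Sensor half-swath on the ground ≈ 769·tan(9.1°) = 123 km = 1.11° of latitude.
Maximum observable latitude ≈ 57.0 + 1.11 = 58.1°.

58.1°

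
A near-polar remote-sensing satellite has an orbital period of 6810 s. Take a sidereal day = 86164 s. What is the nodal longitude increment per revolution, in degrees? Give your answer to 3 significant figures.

During one orbit Earth rotates (6810.0 / 86164) × 360° = 28.45°.

28.5°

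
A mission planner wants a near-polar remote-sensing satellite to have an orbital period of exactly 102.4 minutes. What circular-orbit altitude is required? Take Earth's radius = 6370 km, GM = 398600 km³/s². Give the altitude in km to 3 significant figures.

880 km

T = 102.4 min = 6144.0 s.
From T = 2π√(a³/μ): a = (μ T²/4π²)^(1/3) = (398600 × 6144.0² / 4π²)^(1/3) = 7250 km.
Altitude h = a − R = 7250 − 6370 = 880 km.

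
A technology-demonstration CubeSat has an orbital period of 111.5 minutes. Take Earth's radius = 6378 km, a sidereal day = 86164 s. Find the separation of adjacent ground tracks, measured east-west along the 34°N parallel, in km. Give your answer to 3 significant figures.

T = 111.5 min = 6690.0 s.
Node shift per orbit = (6690.0/86164) × 360° = 27.95°.
Equatorial spacing = 27.95 × 111.3 km/° = 3111 km.
At 34° latitude, spacing = 3111 × cos(34°) = 2580 km.

2580 km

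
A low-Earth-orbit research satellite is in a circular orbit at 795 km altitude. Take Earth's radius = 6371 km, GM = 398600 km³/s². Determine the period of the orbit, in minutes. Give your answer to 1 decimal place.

100.6 min

Semi-major axis a = 6371 + 795 = 7166 km. Period T = 2π√(a³/μ) = 2π√(7166³/398600) = 6037.1 s = 100.62 min.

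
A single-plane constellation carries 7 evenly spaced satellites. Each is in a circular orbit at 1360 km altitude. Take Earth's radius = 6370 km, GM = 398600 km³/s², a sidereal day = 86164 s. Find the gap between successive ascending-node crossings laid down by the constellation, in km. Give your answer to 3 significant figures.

449 km

Semi-major axis a = 6370 + 1360 = 7730 km. Period T = 2π√(a³/μ) = 2π√(7730³/398600) = 6763.6 s = 112.73 min.
Single-satellite node shift = (6763.6/86164) × 360° = 28.26°.
With 7 satellites evenly phased, successive equator crossings are 28.26/7 = 4.037° apart.
That is 4.037 × 111.2 = 449 km at the equator.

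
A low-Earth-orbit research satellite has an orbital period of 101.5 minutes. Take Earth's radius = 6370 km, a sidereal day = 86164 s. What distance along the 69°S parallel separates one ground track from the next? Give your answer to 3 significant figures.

1010 km

T = 101.5 min = 6090.0 s.
Node shift per orbit = (6090.0/86164) × 360° = 25.44°.
Equatorial spacing = 25.44 × 111.2 km/° = 2829 km.
At 69° latitude, spacing = 2829 × cos(69°) = 1014 km.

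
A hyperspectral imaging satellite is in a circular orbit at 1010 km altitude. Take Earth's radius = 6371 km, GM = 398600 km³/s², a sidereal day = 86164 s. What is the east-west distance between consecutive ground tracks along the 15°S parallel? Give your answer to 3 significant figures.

2830 km

Semi-major axis a = 6371 + 1010 = 7381 km. Period T = 2π√(a³/μ) = 2π√(7381³/398600) = 6310.8 s = 105.18 min.
Node shift per orbit = (6310.8/86164) × 360° = 26.37°.
Equatorial spacing = 26.37 × 111.2 km/° = 2932 km.
At 15° latitude, spacing = 2932 × cos(15°) = 2832 km.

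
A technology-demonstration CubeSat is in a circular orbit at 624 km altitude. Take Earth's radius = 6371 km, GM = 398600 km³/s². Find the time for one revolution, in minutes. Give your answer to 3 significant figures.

Semi-major axis a = 6371 + 624 = 6995 km. Period T = 2π√(a³/μ) = 2π√(6995³/398600) = 5822.3 s = 97.04 min.

97.0 min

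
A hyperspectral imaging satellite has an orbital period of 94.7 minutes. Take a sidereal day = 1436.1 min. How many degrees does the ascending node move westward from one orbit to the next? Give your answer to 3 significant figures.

23.7°

T = 94.7 min = 5682.0 s.
During one orbit Earth rotates (5682.0 / 86166) × 360° = 23.74°.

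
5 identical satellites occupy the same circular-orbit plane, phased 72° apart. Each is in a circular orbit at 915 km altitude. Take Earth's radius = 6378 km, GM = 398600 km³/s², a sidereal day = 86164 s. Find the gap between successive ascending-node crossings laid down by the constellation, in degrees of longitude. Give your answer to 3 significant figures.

5.18°

Semi-major axis a = 6378 + 915 = 7293 km. Period T = 2π√(a³/μ) = 2π√(7293³/398600) = 6198.3 s = 103.30 min.
Single-satellite node shift = (6198.3/86164) × 360° = 25.90°.
With 5 satellites evenly phased, successive equator crossings are 25.90/5 = 5.179° apart.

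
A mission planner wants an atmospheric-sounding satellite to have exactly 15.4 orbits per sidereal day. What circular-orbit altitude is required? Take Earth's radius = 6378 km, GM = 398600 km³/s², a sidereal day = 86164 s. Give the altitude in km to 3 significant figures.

434 km

Required period T = 86164 / 15.4 = 5595.1 s.
From T = 2π√(a³/μ): a = (μ T²/4π²)^(1/3) = (398600 × 5595.1² / 4π²)^(1/3) = 6812 km.
Altitude h = a − R = 6812 − 6378 = 434 km.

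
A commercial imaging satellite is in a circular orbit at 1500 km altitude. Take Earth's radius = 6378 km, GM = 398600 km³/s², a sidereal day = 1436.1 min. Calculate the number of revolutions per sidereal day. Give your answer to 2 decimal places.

12.38

Semi-major axis a = 6378 + 1500 = 7878 km. Period T = 2π√(a³/μ) = 2π√(7878³/398600) = 6958.8 s = 115.98 min.
Orbits per sidereal day = 86166 / 6958.8 = 12.382.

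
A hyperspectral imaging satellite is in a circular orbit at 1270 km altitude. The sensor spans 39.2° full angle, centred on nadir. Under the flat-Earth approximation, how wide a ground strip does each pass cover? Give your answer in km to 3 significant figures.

Half-angle = 39.2°/2 = 19.6°.
Swath width ≈ 2h·tan(θ/2) = 2 × 1270 × tan(19.6°) = 904.5 km.

904 km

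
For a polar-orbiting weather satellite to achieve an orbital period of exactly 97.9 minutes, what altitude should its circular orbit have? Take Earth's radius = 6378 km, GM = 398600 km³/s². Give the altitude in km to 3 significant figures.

658 km

T = 97.9 min = 5874.0 s.
From T = 2π√(a³/μ): a = (μ T²/4π²)^(1/3) = (398600 × 5874.0² / 4π²)^(1/3) = 7036 km.
Altitude h = a − R = 7036 − 6378 = 658 km.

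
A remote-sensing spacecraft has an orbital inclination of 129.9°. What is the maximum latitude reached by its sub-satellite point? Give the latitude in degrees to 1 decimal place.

Retrograde orbit: the ground track reaches ±(180° − i) = ±(180 − 129.9) = ±50.1°.

50.1°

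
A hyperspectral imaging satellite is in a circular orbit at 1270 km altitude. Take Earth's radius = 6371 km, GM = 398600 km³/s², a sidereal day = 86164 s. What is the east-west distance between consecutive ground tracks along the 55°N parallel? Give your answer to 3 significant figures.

Semi-major axis a = 6371 + 1270 = 7641 km. Period T = 2π√(a³/μ) = 2π√(7641³/398600) = 6647.2 s = 110.79 min.
Node shift per orbit = (6647.2/86164) × 360° = 27.77°.
Equatorial spacing = 27.77 × 111.2 km/° = 3088 km.
At 55° latitude, spacing = 3088 × cos(55°) = 1771 km.

1770 km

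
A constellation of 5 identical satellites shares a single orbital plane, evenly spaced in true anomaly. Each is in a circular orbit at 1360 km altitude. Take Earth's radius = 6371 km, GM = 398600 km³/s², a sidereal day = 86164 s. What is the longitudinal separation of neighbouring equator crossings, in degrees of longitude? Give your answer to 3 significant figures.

Semi-major axis a = 6371 + 1360 = 7731 km. Period T = 2π√(a³/μ) = 2π√(7731³/398600) = 6765.0 s = 112.75 min.
Single-satellite node shift = (6765.0/86164) × 360° = 28.26°.
With 5 satellites evenly phased, successive equator crossings are 28.26/5 = 5.653° apart.

5.65°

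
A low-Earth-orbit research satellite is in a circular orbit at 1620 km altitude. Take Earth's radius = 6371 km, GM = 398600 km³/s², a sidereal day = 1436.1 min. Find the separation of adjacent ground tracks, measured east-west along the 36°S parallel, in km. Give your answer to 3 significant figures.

Semi-major axis a = 6371 + 1620 = 7991 km. Period T = 2π√(a³/μ) = 2π√(7991³/398600) = 7109.1 s = 118.48 min.
Node shift per orbit = (7109.1/86166) × 360° = 29.70°.
Equatorial spacing = 29.70 × 111.2 km/° = 3303 km.
At 36° latitude, spacing = 3303 × cos(36°) = 2672 km.

2670 km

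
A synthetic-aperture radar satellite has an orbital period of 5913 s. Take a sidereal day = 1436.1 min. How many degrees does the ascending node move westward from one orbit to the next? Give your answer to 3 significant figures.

24.7°

During one orbit Earth rotates (5913.0 / 86166) × 360° = 24.70°.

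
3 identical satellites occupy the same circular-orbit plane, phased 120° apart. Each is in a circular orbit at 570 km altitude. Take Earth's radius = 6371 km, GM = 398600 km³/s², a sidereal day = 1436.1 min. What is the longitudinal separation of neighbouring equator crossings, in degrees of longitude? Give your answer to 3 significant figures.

8.01°

Semi-major axis a = 6371 + 570 = 6941 km. Period T = 2π√(a³/μ) = 2π√(6941³/398600) = 5755.0 s = 95.92 min.
Single-satellite node shift = (5755.0/86166) × 360° = 24.04°.
With 3 satellites evenly phased, successive equator crossings are 24.04/3 = 8.015° apart.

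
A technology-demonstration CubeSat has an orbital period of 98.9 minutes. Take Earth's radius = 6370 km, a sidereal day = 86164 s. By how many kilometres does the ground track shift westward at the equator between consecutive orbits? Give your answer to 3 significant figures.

T = 98.9 min = 5934.0 s.
During one orbit Earth rotates (5934.0 / 86164) × 360° = 24.79°.
At the equator that is 24.79° × (2π·6370/360) km/° = 24.79 × 111.2 = 2756 km.

2760 km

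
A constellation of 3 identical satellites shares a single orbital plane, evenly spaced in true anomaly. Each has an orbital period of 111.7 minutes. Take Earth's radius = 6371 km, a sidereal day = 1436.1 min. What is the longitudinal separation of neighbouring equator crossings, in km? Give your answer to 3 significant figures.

1040 km

T = 111.7 min = 6702.0 s.
Single-satellite node shift = (6702.0/86166) × 360° = 28.00°.
With 3 satellites evenly phased, successive equator crossings are 28.00/3 = 9.334° apart.
That is 9.334 × 111.2 = 1038 km at the equator.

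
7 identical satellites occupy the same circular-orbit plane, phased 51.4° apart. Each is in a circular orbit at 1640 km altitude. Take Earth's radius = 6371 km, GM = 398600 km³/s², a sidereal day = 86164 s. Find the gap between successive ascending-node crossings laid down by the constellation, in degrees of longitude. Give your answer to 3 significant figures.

Semi-major axis a = 6371 + 1640 = 8011 km. Period T = 2π√(a³/μ) = 2π√(8011³/398600) = 7135.8 s = 118.93 min.
Single-satellite node shift = (7135.8/86164) × 360° = 29.81°.
With 7 satellites evenly phased, successive equator crossings are 29.81/7 = 4.259° apart.

4.26°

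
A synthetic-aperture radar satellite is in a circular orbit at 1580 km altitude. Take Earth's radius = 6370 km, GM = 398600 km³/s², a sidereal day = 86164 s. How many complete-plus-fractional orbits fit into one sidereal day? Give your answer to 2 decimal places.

12.21

Semi-major axis a = 6370 + 1580 = 7950 km. Period T = 2π√(a³/μ) = 2π√(7950³/398600) = 7054.4 s = 117.57 min.
Orbits per sidereal day = 86164 / 7054.4 = 12.214.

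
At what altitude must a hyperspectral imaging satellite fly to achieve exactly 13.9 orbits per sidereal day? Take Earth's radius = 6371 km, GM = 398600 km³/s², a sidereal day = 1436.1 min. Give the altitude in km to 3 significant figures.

Required period T = 86166 / 13.9 = 6199.0 s.
From T = 2π√(a³/μ): a = (μ T²/4π²)^(1/3) = (398600 × 6199.0² / 4π²)^(1/3) = 7294 km.
Altitude h = a − R = 7294 − 6371 = 923 km.

923 km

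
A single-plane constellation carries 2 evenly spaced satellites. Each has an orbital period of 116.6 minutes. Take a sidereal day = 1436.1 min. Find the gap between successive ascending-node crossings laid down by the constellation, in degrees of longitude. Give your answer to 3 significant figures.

14.6°

T = 116.6 min = 6996.0 s.
Single-satellite node shift = (6996.0/86166) × 360° = 29.23°.
With 2 satellites evenly phased, successive equator crossings are 29.23/2 = 14.615° apart.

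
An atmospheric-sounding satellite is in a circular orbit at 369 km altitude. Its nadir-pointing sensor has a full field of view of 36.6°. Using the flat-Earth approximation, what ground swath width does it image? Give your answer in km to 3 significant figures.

244 km

Half-angle = 36.6°/2 = 18.3°.
Swath width ≈ 2h·tan(θ/2) = 2 × 369 × tan(18.3°) = 244.1 km.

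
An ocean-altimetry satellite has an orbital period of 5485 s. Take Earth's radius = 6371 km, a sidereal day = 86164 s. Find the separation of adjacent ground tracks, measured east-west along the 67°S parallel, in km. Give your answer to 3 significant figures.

996 km

Node shift per orbit = (5485.0/86164) × 360° = 22.92°.
Equatorial spacing = 22.92 × 111.2 km/° = 2548 km.
At 67° latitude, spacing = 2548 × cos(67°) = 996 km.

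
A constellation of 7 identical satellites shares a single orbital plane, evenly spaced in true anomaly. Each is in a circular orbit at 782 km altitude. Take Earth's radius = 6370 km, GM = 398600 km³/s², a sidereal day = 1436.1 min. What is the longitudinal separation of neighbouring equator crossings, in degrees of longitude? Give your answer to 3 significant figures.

Semi-major axis a = 6370 + 782 = 7152 km. Period T = 2π√(a³/μ) = 2π√(7152³/398600) = 6019.4 s = 100.32 min.
Single-satellite node shift = (6019.4/86166) × 360° = 25.15°.
With 7 satellites evenly phased, successive equator crossings are 25.15/7 = 3.593° apart.

3.59°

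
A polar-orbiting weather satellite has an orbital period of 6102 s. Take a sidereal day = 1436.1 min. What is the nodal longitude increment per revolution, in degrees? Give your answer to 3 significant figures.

25.5°

During one orbit Earth rotates (6102.0 / 86166) × 360° = 25.49°.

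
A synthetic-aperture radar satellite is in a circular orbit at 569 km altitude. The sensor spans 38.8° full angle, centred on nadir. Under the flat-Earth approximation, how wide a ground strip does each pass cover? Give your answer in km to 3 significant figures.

Half-angle = 38.8°/2 = 19.4°.
Swath width ≈ 2h·tan(θ/2) = 2 × 569 × tan(19.4°) = 400.8 km.

401 km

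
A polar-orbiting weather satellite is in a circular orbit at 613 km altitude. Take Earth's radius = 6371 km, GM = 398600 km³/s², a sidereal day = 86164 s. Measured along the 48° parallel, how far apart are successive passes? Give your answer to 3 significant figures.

Semi-major axis a = 6371 + 613 = 6984 km. Period T = 2π√(a³/μ) = 2π√(6984³/398600) = 5808.5 s = 96.81 min.
Node shift per orbit = (5808.5/86164) × 360° = 24.27°.
Equatorial spacing = 24.27 × 111.2 km/° = 2699 km.
At 48° latitude, spacing = 2699 × cos(48°) = 1806 km.

1810 km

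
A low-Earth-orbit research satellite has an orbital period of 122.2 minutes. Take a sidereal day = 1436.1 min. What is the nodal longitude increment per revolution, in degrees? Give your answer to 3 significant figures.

30.6°

T = 122.2 min = 7332.0 s.
During one orbit Earth rotates (7332.0 / 86166) × 360° = 30.63°.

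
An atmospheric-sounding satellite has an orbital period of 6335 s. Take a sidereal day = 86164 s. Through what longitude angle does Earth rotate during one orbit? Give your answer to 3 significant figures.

During one orbit Earth rotates (6335.0 / 86164) × 360° = 26.47°.

26.5°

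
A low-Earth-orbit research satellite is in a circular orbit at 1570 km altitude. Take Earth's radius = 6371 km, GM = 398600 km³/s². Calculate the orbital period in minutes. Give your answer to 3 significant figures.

Semi-major axis a = 6371 + 1570 = 7941 km. Period T = 2π√(a³/μ) = 2π√(7941³/398600) = 7042.5 s = 117.37 min.

117 min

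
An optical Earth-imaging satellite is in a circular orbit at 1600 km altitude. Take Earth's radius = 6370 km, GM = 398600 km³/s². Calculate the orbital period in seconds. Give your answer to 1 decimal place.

Semi-major axis a = 6370 + 1600 = 7970 km. Period T = 2π√(a³/μ) = 2π√(7970³/398600) = 7081.1 s = 118.02 min.

7081.1 seconds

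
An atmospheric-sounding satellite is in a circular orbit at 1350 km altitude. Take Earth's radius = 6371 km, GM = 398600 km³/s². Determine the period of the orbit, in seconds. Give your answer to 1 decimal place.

6751.8 seconds

Semi-major axis a = 6371 + 1350 = 7721 km. Period T = 2π√(a³/μ) = 2π√(7721³/398600) = 6751.8 s = 112.53 min.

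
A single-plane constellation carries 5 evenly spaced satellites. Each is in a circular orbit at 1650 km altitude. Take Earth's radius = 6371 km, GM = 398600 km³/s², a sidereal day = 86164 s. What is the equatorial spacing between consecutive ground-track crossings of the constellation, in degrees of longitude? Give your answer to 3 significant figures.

5.97°

Semi-major axis a = 6371 + 1650 = 8021 km. Period T = 2π√(a³/μ) = 2π√(8021³/398600) = 7149.1 s = 119.15 min.
Single-satellite node shift = (7149.1/86164) × 360° = 29.87°.
With 5 satellites evenly phased, successive equator crossings are 29.87/5 = 5.974° apart.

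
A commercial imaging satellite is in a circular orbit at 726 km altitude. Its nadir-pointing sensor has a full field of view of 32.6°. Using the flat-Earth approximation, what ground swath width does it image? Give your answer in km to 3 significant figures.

425 km

Half-angle = 32.6°/2 = 16.3°.
Swath width ≈ 2h·tan(θ/2) = 2 × 726 × tan(16.3°) = 424.6 km.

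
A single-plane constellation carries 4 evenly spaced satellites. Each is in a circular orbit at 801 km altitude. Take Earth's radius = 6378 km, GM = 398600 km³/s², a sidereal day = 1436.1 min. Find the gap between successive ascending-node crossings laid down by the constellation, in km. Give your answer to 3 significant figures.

Semi-major axis a = 6378 + 801 = 7179 km. Period T = 2π√(a³/μ) = 2π√(7179³/398600) = 6053.5 s = 100.89 min.
Single-satellite node shift = (6053.5/86166) × 360° = 25.29°.
With 4 satellites evenly phased, successive equator crossings are 25.29/4 = 6.323° apart.
That is 6.323 × 111.3 = 704 km at the equator.

704 km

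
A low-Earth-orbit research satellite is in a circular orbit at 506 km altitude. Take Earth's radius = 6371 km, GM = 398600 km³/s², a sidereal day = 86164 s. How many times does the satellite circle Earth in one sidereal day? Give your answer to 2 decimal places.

15.18

Semi-major axis a = 6371 + 506 = 6877 km. Period T = 2π√(a³/μ) = 2π√(6877³/398600) = 5675.6 s = 94.59 min.
Orbits per sidereal day = 86164 / 5675.6 = 15.182.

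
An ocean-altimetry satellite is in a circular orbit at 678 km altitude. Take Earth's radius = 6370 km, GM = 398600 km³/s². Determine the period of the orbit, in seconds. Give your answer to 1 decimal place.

Semi-major axis a = 6370 + 678 = 7048 km. Period T = 2π√(a³/μ) = 2π√(7048³/398600) = 5888.6 s = 98.14 min.

5888.6 seconds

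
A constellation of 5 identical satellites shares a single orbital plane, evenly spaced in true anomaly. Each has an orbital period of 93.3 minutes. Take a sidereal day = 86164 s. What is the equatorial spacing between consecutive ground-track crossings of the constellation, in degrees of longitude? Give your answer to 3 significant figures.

4.68°

T = 93.3 min = 5598.0 s.
Single-satellite node shift = (5598.0/86164) × 360° = 23.39°.
With 5 satellites evenly phased, successive equator crossings are 23.39/5 = 4.678° apart.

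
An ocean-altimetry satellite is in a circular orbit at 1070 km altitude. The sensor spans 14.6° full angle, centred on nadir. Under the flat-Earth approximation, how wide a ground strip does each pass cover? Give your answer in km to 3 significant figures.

274 km

Half-angle = 14.6°/2 = 7.3°.
Swath width ≈ 2h·tan(θ/2) = 2 × 1070 × tan(7.3°) = 274.1 km.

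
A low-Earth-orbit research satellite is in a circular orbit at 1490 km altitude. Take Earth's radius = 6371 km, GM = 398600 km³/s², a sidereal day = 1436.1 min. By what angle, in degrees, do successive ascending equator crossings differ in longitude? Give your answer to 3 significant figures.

29.0°

Semi-major axis a = 6371 + 1490 = 7861 km. Period T = 2π√(a³/μ) = 2π√(7861³/398600) = 6936.3 s = 115.61 min.
During one orbit Earth rotates (6936.3 / 86166) × 360° = 28.98°.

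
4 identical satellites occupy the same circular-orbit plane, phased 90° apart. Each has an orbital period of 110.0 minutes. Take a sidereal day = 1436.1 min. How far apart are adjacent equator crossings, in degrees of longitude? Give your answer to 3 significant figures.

T = 110.0 min = 6600.0 s.
Single-satellite node shift = (6600.0/86166) × 360° = 27.57°.
With 4 satellites evenly phased, successive equator crossings are 27.57/4 = 6.894° apart.

6.89°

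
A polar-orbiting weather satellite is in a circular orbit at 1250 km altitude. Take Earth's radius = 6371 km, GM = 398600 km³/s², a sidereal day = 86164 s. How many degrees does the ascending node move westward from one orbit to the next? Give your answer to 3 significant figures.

27.7°

Semi-major axis a = 6371 + 1250 = 7621 km. Period T = 2π√(a³/μ) = 2π√(7621³/398600) = 6621.1 s = 110.35 min.
During one orbit Earth rotates (6621.1 / 86164) × 360° = 27.66°.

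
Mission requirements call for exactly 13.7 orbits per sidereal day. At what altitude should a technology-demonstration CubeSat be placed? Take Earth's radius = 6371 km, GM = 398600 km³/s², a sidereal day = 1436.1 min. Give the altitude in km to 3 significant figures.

Required period T = 86166 / 13.7 = 6289.5 s.
From T = 2π√(a³/μ): a = (μ T²/4π²)^(1/3) = (398600 × 6289.5² / 4π²)^(1/3) = 7364 km.
Altitude h = a − R = 7364 − 6371 = 993 km.

993 km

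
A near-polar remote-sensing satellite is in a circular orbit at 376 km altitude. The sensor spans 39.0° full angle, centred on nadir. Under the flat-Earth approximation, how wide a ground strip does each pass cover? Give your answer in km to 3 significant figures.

266 km

Half-angle = 39.0°/2 = 19.5°.
Swath width ≈ 2h·tan(θ/2) = 2 × 376 × tan(19.5°) = 266.3 km.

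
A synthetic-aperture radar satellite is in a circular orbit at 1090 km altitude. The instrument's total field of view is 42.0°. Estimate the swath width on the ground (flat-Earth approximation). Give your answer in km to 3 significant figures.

Half-angle = 42.0°/2 = 21°.
Swath width ≈ 2h·tan(θ/2) = 2 × 1090 × tan(21°) = 836.8 km.

837 km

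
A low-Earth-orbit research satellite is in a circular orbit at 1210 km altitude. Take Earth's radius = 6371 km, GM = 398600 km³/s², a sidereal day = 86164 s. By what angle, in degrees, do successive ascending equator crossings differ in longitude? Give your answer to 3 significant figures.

Semi-major axis a = 6371 + 1210 = 7581 km. Period T = 2π√(a³/μ) = 2π√(7581³/398600) = 6569.0 s = 109.48 min.
During one orbit Earth rotates (6569.0 / 86164) × 360° = 27.45°.

27.4°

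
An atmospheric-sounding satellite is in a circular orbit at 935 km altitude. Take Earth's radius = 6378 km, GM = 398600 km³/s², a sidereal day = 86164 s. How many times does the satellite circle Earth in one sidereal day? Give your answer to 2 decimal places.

13.84

Semi-major axis a = 6378 + 935 = 7313 km. Period T = 2π√(a³/μ) = 2π√(7313³/398600) = 6223.8 s = 103.73 min.
Orbits per sidereal day = 86164 / 6223.8 = 13.844.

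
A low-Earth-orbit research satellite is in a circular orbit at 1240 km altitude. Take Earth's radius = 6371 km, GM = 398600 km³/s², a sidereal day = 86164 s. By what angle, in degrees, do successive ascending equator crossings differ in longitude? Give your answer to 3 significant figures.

27.6°

Semi-major axis a = 6371 + 1240 = 7611 km. Period T = 2π√(a³/μ) = 2π√(7611³/398600) = 6608.1 s = 110.13 min.
During one orbit Earth rotates (6608.1 / 86164) × 360° = 27.61°.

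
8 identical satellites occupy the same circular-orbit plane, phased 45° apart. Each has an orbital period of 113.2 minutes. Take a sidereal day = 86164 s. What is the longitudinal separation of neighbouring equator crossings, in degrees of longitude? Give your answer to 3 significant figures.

3.55°

T = 113.2 min = 6792.0 s.
Single-satellite node shift = (6792.0/86164) × 360° = 28.38°.
With 8 satellites evenly phased, successive equator crossings are 28.38/8 = 3.547° apart.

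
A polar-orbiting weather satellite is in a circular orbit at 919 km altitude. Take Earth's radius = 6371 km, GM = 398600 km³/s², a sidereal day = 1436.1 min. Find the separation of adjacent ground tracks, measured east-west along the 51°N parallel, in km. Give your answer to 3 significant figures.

Semi-major axis a = 6371 + 919 = 7290 km. Period T = 2π√(a³/μ) = 2π√(7290³/398600) = 6194.4 s = 103.24 min.
Node shift per orbit = (6194.4/86166) × 360° = 25.88°.
Equatorial spacing = 25.88 × 111.2 km/° = 2878 km.
At 51° latitude, spacing = 2878 × cos(51°) = 1811 km.

1810 km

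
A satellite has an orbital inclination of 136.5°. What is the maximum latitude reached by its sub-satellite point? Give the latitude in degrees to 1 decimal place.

43.5°

Retrograde orbit: the ground track reaches ±(180° − i) = ±(180 − 136.5) = ±43.5°.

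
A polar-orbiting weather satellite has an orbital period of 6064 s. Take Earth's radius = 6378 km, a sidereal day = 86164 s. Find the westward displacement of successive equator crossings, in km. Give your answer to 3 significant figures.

During one orbit Earth rotates (6064.0 / 86164) × 360° = 25.34°.
At the equator that is 25.34° × (2π·6378/360) km/° = 25.34 × 111.3 = 2820 km.

2820 km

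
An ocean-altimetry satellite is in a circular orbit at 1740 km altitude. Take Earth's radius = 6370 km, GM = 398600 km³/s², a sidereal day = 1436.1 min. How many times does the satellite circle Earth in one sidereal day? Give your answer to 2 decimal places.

Semi-major axis a = 6370 + 1740 = 8110 km. Period T = 2π√(a³/μ) = 2π√(8110³/398600) = 7268.5 s = 121.14 min.
Orbits per sidereal day = 86166 / 7268.5 = 11.855.

11.85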